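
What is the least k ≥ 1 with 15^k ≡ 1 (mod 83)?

82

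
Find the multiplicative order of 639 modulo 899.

The order of 639 must divide φ(899) = φ(29·31) = (29−1)·(31−1) = 28·30 = 840 = 2^3 · 3 · 5 · 7.
Divisors of 840: 1, 2, 3, 4, 5, 6, 7, 8, 10, 12, 14, 15, 20, 21, 24, 28, 30, 35, 40, 42, 56, 60, 70, 84, 105, 120, 140, 168, 210, 280, 420, 840.
Compute 639^d (mod 899) for the divisors d until we hit 1:
639^1 ≡ 639
639^2 ≡ 175
639^3 ≡ 349
639^4 ≡ 59
639^5 ≡ 842
639^6 ≡ 436
639^7 ≡ 813
639^8 ≡ 784
639^10 ≡ 552
639^12 ≡ 407
639^14 ≡ 204
639^15 ≡ 1
Hence ord(639) = 15.

15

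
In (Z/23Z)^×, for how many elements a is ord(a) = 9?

0

φ(23) = 23 − 1 = 22 = 2 · 11.
Since (Z/23Z)^× is cyclic of order 22, the number of elements of order d is φ(d) when d | 22 and 0 otherwise.
Here 22 is not a multiple of 9, so there are no elements of order 9.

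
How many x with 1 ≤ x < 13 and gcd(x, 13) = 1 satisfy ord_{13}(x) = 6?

φ(13) = 13 − 1 = 12 = 2^2 · 3.
(Z/13Z)^× is cyclic (|G| = 12); a cyclic group of order m has exactly φ(d) elements of each order d | m, and none otherwise.
6 = 2 · 3 divides 12, and φ(6) = 2.

2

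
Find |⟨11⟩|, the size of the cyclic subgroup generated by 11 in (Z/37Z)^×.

6

ord(11) | φ(37) = 37 − 1 = 36 = 2^2 · 3^2.
Divisors of 36: 1, 2, 3, 4, 6, 9, 12, 18, 36.
Evaluate successive powers at the divisors of 36:
11^1 ≡ 11
11^2 ≡ 10
11^3 ≡ 36
11^4 ≡ 26
11^6 ≡ 1
So ord_37(11) = 6.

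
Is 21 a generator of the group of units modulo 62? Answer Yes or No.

φ(62) = φ(2)·φ(31) = 1·30 = 30 = 2 · 3 · 5.
It suffices to check that the order of 21 is not a proper divisor of 30: compute 21^(30/q) for q ∈ {2, 3, 5}.
21^15 ≡ 61 (mod 62)  [q = 2: ≢ 1 ✓]
21^10 ≡ 5 (mod 62)  [q = 3: ≢ 1 ✓]
21^6 ≡ 33 (mod 62)  [q = 5: ≢ 1 ✓]
Every test exponent gives a nontrivial residue, hence 21 generates the full group.

Yes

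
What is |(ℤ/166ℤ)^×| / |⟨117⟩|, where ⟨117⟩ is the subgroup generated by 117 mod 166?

1

Since 117 ∈ (Z/166Z)^×, its order divides φ(166) = φ(2)·φ(83) = 1·82 = 82 = 2 · 41.
Divisors of 82: 1, 2, 41, 82.
Compute 117^d (mod 166) for the divisors d until we hit 1:
117^1 ≡ 117 (mod 166)
117^2 ≡ 77 (mod 166)
117^41 ≡ 165 (mod 166)
117^82 ≡ 1 (mod 166) ✓
The order of 117 is 82, so the subgroup it generates has 82 elements.
[(Z/166Z)^× : ⟨117⟩] = 82/82 = 1.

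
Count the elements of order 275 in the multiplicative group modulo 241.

0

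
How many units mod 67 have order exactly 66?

20

φ(67) = 67 − 1 = 66 = 2 · 3 · 11.
Since (Z/67Z)^× is cyclic of order 66, the number of elements of order d is φ(d) when d | 66 and 0 otherwise.
66 = 2 · 3 · 11 divides 66, and φ(66) = 20.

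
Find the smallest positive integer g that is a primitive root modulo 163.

2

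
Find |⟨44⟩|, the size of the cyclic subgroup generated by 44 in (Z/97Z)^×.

48

Since 44 ∈ (Z/97Z)^×, its order divides φ(97) = 97 − 1 = 96 = 2^5 · 3.
Divisors of 96: 1, 2, 3, 4, 6, 8, 12, 16, 24, 32, 48, 96.
Evaluate successive powers at the divisors of 96:
44^1 ≡ 44 (mod 97)
44^2 ≡ 93 (mod 97)
44^3 ≡ 18 (mod 97)
44^4 ≡ 16 (mod 97)
44^6 ≡ 33 (mod 97)
44^8 ≡ 62 (mod 97)
44^12 ≡ 22 (mod 97)
44^16 ≡ 61 (mod 97)
44^24 ≡ 96 (mod 97)
44^32 ≡ 35 (mod 97)
44^48 ≡ 1 (mod 97) ✓
Therefore the multiplicative order of 44 modulo 97 is 48.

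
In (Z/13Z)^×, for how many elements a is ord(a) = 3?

φ(13) = 13 − 1 = 12 = 2^2 · 3.
Since (Z/13Z)^× is cyclic of order 12, the number of elements of order d is φ(d) when d | 12 and 0 otherwise.
3 | 12, and φ(3) = 3 − 1 = 2.

2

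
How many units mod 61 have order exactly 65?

0

φ(61) = 61 − 1 = 60 = 2^2 · 3 · 5.
(Z/61Z)^× is cyclic (|G| = 60); a cyclic group of order m has exactly φ(d) elements of each order d | m, and none otherwise.
65 does not divide 60, so no element of (Z/61Z)^× has order 65.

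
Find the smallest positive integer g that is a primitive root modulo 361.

φ(361) = φ(19^2) = 19·(19−1) = 342 = 2 · 3^2 · 19.
Test candidates g = 2, 3, … against the prime factors q ∈ {2, 3, 19} of φ(361): g is a generator iff g^(342/q) ≢ 1 for every such q.
g = 2: 2^171 ≡ 360; 2^114 ≡ 292; 2^18 ≡ 58 — none is 1, so 2 is a primitive root.
The smallest primitive root modulo 361 is 2.

2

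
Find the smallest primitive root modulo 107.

φ(107) = 107 − 1 = 106 = 2 · 53.
g is a primitive root iff g^(106/q) ≢ 1 (mod 107) for each prime q ∈ {2, 53}.
g = 2: 2^53 ≡ 106; 2^2 ≡ 4 — none is 1, so 2 is a primitive root.
Hence the least primitive root of 107 is 2.

2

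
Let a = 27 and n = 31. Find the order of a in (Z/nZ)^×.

10

Since 27 ∈ (Z/31Z)^×, its order divides φ(31) = 31 − 1 = 30 = 2 · 3 · 5.
Divisors of 30: 1, 2, 3, 5, 6, 10, 15, 30.
Evaluate successive powers at the divisors of 30:
27^1 ≡ 27
27^2 ≡ 16
27^3 ≡ 29
27^5 ≡ 30
27^6 ≡ 4
27^10 ≡ 1
So ord_31(27) = 10.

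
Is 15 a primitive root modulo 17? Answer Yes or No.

No

φ(17) = 17 − 1 = 16 = 2^4.
Test 15^(16/q) mod 17 for each prime factor q of 16:
15^8 ≡ 1 (mod 17)  [q = 2: ≡ 1 ✗]
Since 15^8 ≡ 1, the order of 15 divides 8 < 16, so 15 is not a primitive root.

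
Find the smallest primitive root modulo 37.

φ(37) = 37 − 1 = 36 = 2^2 · 3^2.
g is a primitive root iff g^(36/q) ≢ 1 (mod 37) for each prime q ∈ {2, 3}.
g = 2: 2^18 ≡ 36; 2^12 ≡ 26 — none is 1, so 2 is a primitive root.
The smallest primitive root modulo 37 is 2.

2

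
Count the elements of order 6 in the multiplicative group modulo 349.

2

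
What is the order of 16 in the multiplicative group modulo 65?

By Lagrange's theorem, ord_65(16) divides φ(65) = φ(5·13) = (5−1)·(13−1) = 4·12 = 48 = 2^4 · 3.
Divisors of 48: 1, 2, 3, 4, 6, 8, 12, 16, 24, 48.
Evaluate successive powers at the divisors of 48:
16^1 ≡ 16 (mod 65)
16^2 ≡ 61 (mod 65)
16^3 ≡ 1 (mod 65) ✓
Hence ord(16) = 3.

3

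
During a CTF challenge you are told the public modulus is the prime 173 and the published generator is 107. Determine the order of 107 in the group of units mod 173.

172

By Lagrange's theorem, ord_173(107) divides φ(173) = 173 − 1 = 172 = 2^2 · 43.
Divisors of 172: 1, 2, 4, 43, 86, 172.
Evaluate successive powers at the divisors of 172:
107^1 ≡ 107 (mod 173)
107^2 ≡ 31 (mod 173)
107^4 ≡ 96 (mod 173)
107^43 ≡ 80 (mod 173)
107^86 ≡ 172 (mod 173)
107^172 ≡ 1 (mod 173) ✓
The smallest such exponent is 172, so the order of 107 is 172.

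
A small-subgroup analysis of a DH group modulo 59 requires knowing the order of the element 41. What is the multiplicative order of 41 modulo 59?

29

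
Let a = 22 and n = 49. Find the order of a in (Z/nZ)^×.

The order of 22 must divide φ(49) = φ(7^2) = 7·(7−1) = 42 = 2 · 3 · 7.
Divisors of 42: 1, 2, 3, 6, 7, 14, 21, 42.
Evaluate successive powers at the divisors of 42:
22^1 ≡ 22
22^2 ≡ 43
22^3 ≡ 15
22^6 ≡ 29
22^7 ≡ 1
The smallest such exponent is 7, so the order of 22 is 7.

7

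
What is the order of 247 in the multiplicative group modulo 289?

136

By Lagrange's theorem, ord_289(247) divides φ(289) = φ(17^2) = 17·(17−1) = 272 = 2^4 · 17.
Divisors of 272: 1, 2, 4, 8, 16, 17, 34, 68, 136, 272.
Compute 247^d (mod 289) for the divisors d until we hit 1:
247^1 ≡ 247 (mod 289)
247^2 ≡ 30 (mod 289)
247^4 ≡ 33 (mod 289)
247^8 ≡ 222 (mod 289)
247^16 ≡ 154 (mod 289)
247^17 ≡ 179 (mod 289)
247^34 ≡ 251 (mod 289)
247^68 ≡ 288 (mod 289)
247^136 ≡ 1 (mod 289) ✓
Hence ord(247) = 136.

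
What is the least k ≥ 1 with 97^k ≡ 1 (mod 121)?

55

The order of 97 must divide φ(121) = φ(11^2) = 11·(11−1) = 110 = 2 · 5 · 11.
Divisors of 110: 1, 2, 5, 10, 11, 22, 55, 110.
Test each divisor d:
97^1 ≡ 97
97^2 ≡ 92
97^5 ≡ 23
97^10 ≡ 45
97^11 ≡ 9
97^22 ≡ 81
97^55 ≡ 1
The smallest such exponent is 55, so the order of 97 is 55.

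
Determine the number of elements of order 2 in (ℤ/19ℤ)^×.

φ(19) = 19 − 1 = 18 = 2 · 3^2.
Since (Z/19Z)^× is cyclic of order 18, the number of elements of order d is φ(d) when d | 18 and 0 otherwise.
2 | 18, and φ(2) = 2 − 1 = 1.

1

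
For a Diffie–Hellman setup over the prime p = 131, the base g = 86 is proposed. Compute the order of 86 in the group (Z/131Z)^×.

26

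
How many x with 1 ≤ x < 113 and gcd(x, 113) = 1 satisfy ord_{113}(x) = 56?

24

φ(113) = 113 − 1 = 112 = 2^4 · 7.
Since (Z/113Z)^× is cyclic of order 112, the number of elements of order d is φ(d) when d | 112 and 0 otherwise.
56 = 2^3 · 7 divides 112, and φ(56) = 24.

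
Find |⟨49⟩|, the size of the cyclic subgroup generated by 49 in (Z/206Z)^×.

51

Since 49 ∈ (Z/206Z)^×, its order divides φ(206) = φ(2)·φ(103) = 1·102 = 102 = 2 · 3 · 17.
Divisors of 102: 1, 2, 3, 6, 17, 34, 51, 102.
Compute 49^d (mod 206) for the divisors d until we hit 1:
49^1 ≡ 49 (mod 206)
49^2 ≡ 135 (mod 206)
49^3 ≡ 23 (mod 206)
49^6 ≡ 117 (mod 206)
49^17 ≡ 159 (mod 206)
49^34 ≡ 149 (mod 206)
49^51 ≡ 1 (mod 206) ✓
Hence ord(49) = 51.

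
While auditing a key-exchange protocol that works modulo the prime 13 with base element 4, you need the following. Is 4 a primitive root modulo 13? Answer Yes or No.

φ(13) = 13 − 1 = 12 = 2^2 · 3.
4 is a primitive root mod 13 iff 4^(φ(13)/q) ≢ 1 for every prime q | φ(13), i.e. q ∈ {2, 3}.
4^6 ≡ 1 (mod 13)  [q = 2: ≡ 1 ✗]
4^4 ≡ 9 (mod 13)  [q = 3: ≢ 1 ✓]
4^6 ≡ 1 shows ord(4) | 6, strictly less than φ(13); not a primitive root.

No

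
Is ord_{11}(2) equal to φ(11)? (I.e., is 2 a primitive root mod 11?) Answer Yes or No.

Yes

φ(11) = 11 − 1 = 10 = 2 · 5.
2 is a primitive root mod 11 iff 2^(φ(11)/q) ≢ 1 for every prime q | φ(11), i.e. q ∈ {2, 5}.
2^5 ≡ 10 (mod 11)  [q = 2: ≢ 1 ✓]
2^2 ≡ 4 (mod 11)  [q = 5: ≢ 1 ✓]
None equal 1, so ord_11(2) = 10: 2 is a primitive root.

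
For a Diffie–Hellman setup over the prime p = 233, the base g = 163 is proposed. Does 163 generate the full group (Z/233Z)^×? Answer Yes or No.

Yes

φ(233) = 233 − 1 = 232 = 2^3 · 29.
Test 163^(232/q) mod 233 for each prime factor q of 232:
163^116 ≡ 232 (mod 233)  [q = 2: ≢ 1 ✓]
163^8 ≡ 71 (mod 233)  [q = 29: ≢ 1 ✓]
Every test exponent gives a nontrivial residue, hence 163 generates the full group.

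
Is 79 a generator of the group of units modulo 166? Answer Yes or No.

Yes

φ(166) = φ(2)·φ(83) = 1·82 = 82 = 2 · 41.
79 is a primitive root mod 166 iff 79^(φ(166)/q) ≢ 1 for every prime q | φ(166), i.e. q ∈ {2, 41}.
79^41 ≡ 165 (mod 166)  [q = 2: ≢ 1 ✓]
79^2 ≡ 99 (mod 166)  [q = 41: ≢ 1 ✓]
All checks pass, so 79 has order 82 and is a primitive root modulo 166.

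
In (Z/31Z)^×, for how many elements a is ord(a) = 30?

8

φ(31) = 31 − 1 = 30 = 2 · 3 · 5.
In a cyclic group of order 30, there are φ(d) elements of order d for each divisor d of 30, and zero for non-divisors.
30 = 2 · 3 · 5 divides 30, and φ(30) = 8.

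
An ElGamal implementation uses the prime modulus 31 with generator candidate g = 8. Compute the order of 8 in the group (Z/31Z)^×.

5

The order of 8 must divide φ(31) = 31 − 1 = 30 = 2 · 3 · 5.
Divisors of 30: 1, 2, 3, 5, 6, 10, 15, 30.
Compute 8^d (mod 31) for the divisors d until we hit 1:
8^1 ≡ 8
8^2 ≡ 2
8^3 ≡ 16
8^5 ≡ 1
So ord_31(8) = 5.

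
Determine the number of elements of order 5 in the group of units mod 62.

φ(62) = φ(2)·φ(31) = 1·30 = 30 = 2 · 3 · 5.
Since (Z/62Z)^× is cyclic of order 30, the number of elements of order d is φ(d) when d | 30 and 0 otherwise.
5 | 30, and φ(5) = 5 − 1 = 4.

4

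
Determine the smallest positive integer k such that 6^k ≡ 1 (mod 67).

By Lagrange's theorem, ord_67(6) divides φ(67) = 67 − 1 = 66 = 2 · 3 · 11.
Divisors of 66: 1, 2, 3, 6, 11, 22, 33, 66.
Evaluate successive powers at the divisors of 66:
6^1 ≡ 6 (mod 67)
6^2 ≡ 36 (mod 67)
6^3 ≡ 15 (mod 67)
6^6 ≡ 24 (mod 67)
6^11 ≡ 29 (mod 67)
6^22 ≡ 37 (mod 67)
6^33 ≡ 1 (mod 67) ✓
Therefore the multiplicative order of 6 modulo 67 is 33.

33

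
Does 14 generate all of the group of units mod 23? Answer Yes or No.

Yes

φ(23) = 23 − 1 = 22 = 2 · 11.
It suffices to check that the order of 14 is not a proper divisor of 22: compute 14^(22/q) for q ∈ {2, 11}.
14^11 ≡ 22 (mod 23)  [q = 2: ≢ 1 ✓]
14^2 ≡ 12 (mod 23)  [q = 11: ≢ 1 ✓]
Every test exponent gives a nontrivial residue, hence 14 generates the full group.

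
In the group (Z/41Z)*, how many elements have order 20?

8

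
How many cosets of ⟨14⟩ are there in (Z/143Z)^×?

24

ord(14) | φ(143) = φ(11·13) = (11−1)·(13−1) = 10·12 = 120 = 2^3 · 3 · 5.
Divisors of 120: 1, 2, 3, 4, 5, 6, 8, 10, 12, 15, 20, 24, 30, 40, 60, 120.
Check 14^d mod 143 for each divisor in increasing order:
14^1 ≡ 14 (mod 143)
14^2 ≡ 53 (mod 143)
14^3 ≡ 27 (mod 143)
14^4 ≡ 92 (mod 143)
14^5 ≡ 1 (mod 143) ✓
The order of 14 is 5, so the subgroup it generates has 5 elements.
[(Z/143Z)^× : ⟨14⟩] = 120/5 = 24.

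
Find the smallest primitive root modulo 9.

2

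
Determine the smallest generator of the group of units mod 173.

φ(173) = 173 − 1 = 172 = 2^2 · 43.
Test candidates g = 2, 3, … against the prime factors q ∈ {2, 43} of φ(173): g is a generator iff g^(172/q) ≢ 1 for every such q.
g = 2: 2^86 ≡ 172; 2^4 ≡ 16 — none is 1, so 2 is a primitive root.
The smallest primitive root modulo 173 is 2.

2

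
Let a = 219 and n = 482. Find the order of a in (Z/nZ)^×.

48

ord(219) | φ(482) = φ(2)·φ(241) = 1·240 = 240 = 2^4 · 3 · 5.
Divisors of 240: 1, 2, 3, 4, 5, 6, 8, 10, 12, 15, 16, 20, 24, 30, 40, 48, 60, 80, 120, 240.
Evaluate successive powers at the divisors of 240:
219^1 ≡ 219 (mod 482)
219^2 ≡ 243 (mod 482)
219^3 ≡ 197 (mod 482)
219^4 ≡ 245 (mod 482)
219^5 ≡ 153 (mod 482)
219^6 ≡ 249 (mod 482)
219^8 ≡ 257 (mod 482)
219^10 ≡ 273 (mod 482)
219^12 ≡ 305 (mod 482)
219^15 ≡ 317 (mod 482)
219^16 ≡ 15 (mod 482)
219^20 ≡ 301 (mod 482)
219^24 ≡ 481 (mod 482)
219^30 ≡ 233 (mod 482)
219^40 ≡ 467 (mod 482)
219^48 ≡ 1 (mod 482) ✓
Hence ord(219) = 48.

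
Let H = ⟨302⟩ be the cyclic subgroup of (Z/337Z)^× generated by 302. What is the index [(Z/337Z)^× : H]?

Since 302 ∈ (Z/337Z)^×, its order divides φ(337) = 337 − 1 = 336 = 2^4 · 3 · 7.
Divisors of 336: 1, 2, 3, 4, 6, 7, 8, 12, 14, 16, 21, 24, 28, 42, 48, 56, 84, 112, 168, 336.
Test each divisor d:
302^1 ≡ 302 (mod 337)
302^2 ≡ 214 (mod 337)
302^3 ≡ 261 (mod 337)
302^4 ≡ 301 (mod 337)
302^6 ≡ 47 (mod 337)
302^7 ≡ 40 (mod 337)
302^8 ≡ 285 (mod 337)
302^12 ≡ 187 (mod 337)
302^14 ≡ 252 (mod 337)
302^16 ≡ 8 (mod 337)
302^21 ≡ 307 (mod 337)
302^24 ≡ 258 (mod 337)
302^28 ≡ 148 (mod 337)
302^42 ≡ 226 (mod 337)
302^48 ≡ 175 (mod 337)
302^56 ≡ 336 (mod 337)
302^84 ≡ 189 (mod 337)
302^112 ≡ 1 (mod 337) ✓
So ord_337(302) = 112, hence |⟨302⟩| = 112.
[(Z/337Z)^× : ⟨302⟩] = 336/112 = 3.

3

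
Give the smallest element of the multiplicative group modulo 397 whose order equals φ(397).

φ(397) = 397 − 1 = 396 = 2^2 · 3^2 · 11.
g is a primitive root iff g^(396/q) ≢ 1 (mod 397) for each prime q ∈ {2, 3, 11}.
g = 2: 2^198 ≡ 396; 2^132 ≡ 1 — hits 1, so not a primitive root.
g = 3: 3^198 ≡ 1 — hits 1, so not a primitive root.
g = 4: 4^198 ≡ 1 — hits 1, so not a primitive root.
g = 5: 5^198 ≡ 396; 5^132 ≡ 362; 5^36 ≡ 290 — none is 1, so 5 is a primitive root.
The smallest primitive root modulo 397 is 5.

5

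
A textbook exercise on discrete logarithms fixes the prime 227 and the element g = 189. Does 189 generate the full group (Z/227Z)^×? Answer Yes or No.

No

φ(227) = 227 − 1 = 226 = 2 · 113.
Test 189^(226/q) mod 227 for each prime factor q of 226:
189^113 ≡ 1 (mod 227)  [q = 2: ≡ 1 ✗]
189^2 ≡ 82 (mod 227)  [q = 113: ≢ 1 ✓]
189^113 ≡ 1 shows ord(189) | 113, strictly less than φ(227); not a primitive root.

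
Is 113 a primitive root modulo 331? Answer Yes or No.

φ(331) = 331 − 1 = 330 = 2 · 3 · 5 · 11.
Test 113^(330/q) mod 331 for each prime factor q of 330:
113^165 ≡ 1 (mod 331)  [q = 2: ≡ 1 ✗]
113^110 ≡ 31 (mod 331)  [q = 3: ≢ 1 ✓]
113^66 ≡ 124 (mod 331)  [q = 5: ≢ 1 ✓]
113^30 ≡ 293 (mod 331)  [q = 11: ≢ 1 ✓]
Since 113^165 ≡ 1, the order of 113 divides 165 < 330, so 113 is not a primitive root.

No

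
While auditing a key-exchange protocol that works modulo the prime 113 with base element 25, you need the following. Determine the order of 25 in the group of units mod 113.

Since 25 ∈ (Z/113Z)^×, its order divides φ(113) = 113 − 1 = 112 = 2^4 · 7.
Divisors of 112: 1, 2, 4, 7, 8, 14, 16, 28, 56, 112.
Check 25^d mod 113 for each divisor in increasing order:
25^1 ≡ 25 (mod 113)
25^2 ≡ 60 (mod 113)
25^4 ≡ 97 (mod 113)
25^7 ≡ 69 (mod 113)
25^8 ≡ 30 (mod 113)
25^14 ≡ 15 (mod 113)
25^16 ≡ 109 (mod 113)
25^28 ≡ 112 (mod 113)
25^56 ≡ 1 (mod 113) ✓
Hence ord(25) = 56.

56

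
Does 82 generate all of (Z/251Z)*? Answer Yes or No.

φ(251) = 251 − 1 = 250 = 2 · 5^3.
It suffices to check that the order of 82 is not a proper divisor of 250: compute 82^(250/q) for q ∈ {2, 5}.
82^125 ≡ 250 (mod 251)  [q = 2: ≢ 1 ✓]
82^50 ≡ 149 (mod 251)  [q = 5: ≢ 1 ✓]
All checks pass, so 82 has order 250 and is a primitive root modulo 251.

Yes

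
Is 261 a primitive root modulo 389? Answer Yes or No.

Yes

φ(389) = 389 − 1 = 388 = 2^2 · 97.
Test 261^(388/q) mod 389 for each prime factor q of 388:
261^194 ≡ 388 (mod 389)  [q = 2: ≢ 1 ✓]
261^4 ≡ 171 (mod 389)  [q = 97: ≢ 1 ✓]
All checks pass, so 261 has order 388 and is a primitive root modulo 389.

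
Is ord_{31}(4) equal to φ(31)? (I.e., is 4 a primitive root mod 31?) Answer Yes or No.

No

φ(31) = 31 − 1 = 30 = 2 · 3 · 5.
4 is a primitive root mod 31 iff 4^(φ(31)/q) ≢ 1 for every prime q | φ(31), i.e. q ∈ {2, 3, 5}.
4^15 ≡ 1 (mod 31)  [q = 2: ≡ 1 ✗]
4^10 ≡ 1 (mod 31)  [q = 3: ≡ 1 ✗]
4^6 ≡ 4 (mod 31)  [q = 5: ≢ 1 ✓]
The check at q = 2 fails, so 4 generates a proper subgroup.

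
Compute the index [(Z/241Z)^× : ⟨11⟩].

ord(11) | φ(241) = 241 − 1 = 240 = 2^4 · 3 · 5.
Divisors of 240: 1, 2, 3, 4, 5, 6, 8, 10, 12, 15, 16, 20, 24, 30, 40, 48, 60, 80, 120, 240.
Evaluate successive powers at the divisors of 240:
11^1 ≡ 11 (mod 241)
11^2 ≡ 121 (mod 241)
11^3 ≡ 126 (mod 241)
11^4 ≡ 181 (mod 241)
11^5 ≡ 63 (mod 241)
11^6 ≡ 211 (mod 241)
11^8 ≡ 226 (mod 241)
11^10 ≡ 113 (mod 241)
11^12 ≡ 177 (mod 241)
11^15 ≡ 130 (mod 241)
11^16 ≡ 225 (mod 241)
11^20 ≡ 237 (mod 241)
11^24 ≡ 240 (mod 241)
11^30 ≡ 30 (mod 241)
11^40 ≡ 16 (mod 241)
11^48 ≡ 1 (mod 241) ✓
So ord_241(11) = 48, hence |⟨11⟩| = 48.
Index = |(Z/241Z)^×| / |⟨11⟩| = 240 / 48 = 5.

5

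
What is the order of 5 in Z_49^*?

42

ord(5) | φ(49) = φ(7^2) = 7·(7−1) = 42 = 2 · 3 · 7.
Divisors of 42: 1, 2, 3, 6, 7, 14, 21, 42.
Test each divisor d:
5^1 ≡ 5
5^2 ≡ 25
5^3 ≡ 27
5^6 ≡ 43
5^7 ≡ 19
5^14 ≡ 18
5^21 ≡ 48
5^42 ≡ 1
Therefore the multiplicative order of 5 modulo 49 is 42.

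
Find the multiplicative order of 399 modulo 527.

40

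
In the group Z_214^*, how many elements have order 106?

52

φ(214) = φ(2)·φ(107) = 1·106 = 106 = 2 · 53.
(Z/214Z)^× is cyclic (|G| = 106); a cyclic group of order m has exactly φ(d) elements of each order d | m, and none otherwise.
106 = 2 · 53 divides 106, and φ(106) = 52.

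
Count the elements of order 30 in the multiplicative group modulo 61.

φ(61) = 61 − 1 = 60 = 2^2 · 3 · 5.
In a cyclic group of order 60, there are φ(d) elements of order d for each divisor d of 60, and zero for non-divisors.
30 = 2 · 3 · 5 divides 60, and φ(30) = 8.

8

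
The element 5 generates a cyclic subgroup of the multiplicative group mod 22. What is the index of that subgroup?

The order of 5 must divide φ(22) = φ(2)·φ(11) = 1·10 = 10 = 2 · 5.
Divisors of 10: 1, 2, 5, 10.
Compute 5^d (mod 22) for the divisors d until we hit 1:
5^1 ≡ 5 (mod 22)
5^2 ≡ 3 (mod 22)
5^5 ≡ 1 (mod 22) ✓
The order of 5 is 5, so the subgroup it generates has 5 elements.
[(Z/22Z)^× : ⟨5⟩] = 10/5 = 2.

2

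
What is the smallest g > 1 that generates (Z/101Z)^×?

φ(101) = 101 − 1 = 100 = 2^2 · 5^2.
Test candidates g = 2, 3, … against the prime factors q ∈ {2, 5} of φ(101): g is a generator iff g^(100/q) ≢ 1 for every such q.
g = 2: 2^50 ≡ 100; 2^20 ≡ 95 — none is 1, so 2 is a primitive root.
The smallest primitive root modulo 101 is 2.

2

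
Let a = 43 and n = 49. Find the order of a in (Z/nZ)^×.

The order of 43 must divide φ(49) = φ(7^2) = 7·(7−1) = 42 = 2 · 3 · 7.
Divisors of 42: 1, 2, 3, 6, 7, 14, 21, 42.
Check 43^d mod 49 for each divisor in increasing order:
43^1 ≡ 43
43^2 ≡ 36
43^3 ≡ 29
43^6 ≡ 8
43^7 ≡ 1
Hence ord(43) = 7.

7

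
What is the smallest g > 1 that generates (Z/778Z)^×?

φ(778) = φ(2)·φ(389) = 1·388 = 388 = 2^2 · 97.
g is a primitive root iff g^(388/q) ≢ 1 (mod 778) for each prime q ∈ {2, 97}.
g = 2: gcd(2, 778) = 2 > 1, not a unit — skip.
g = 3: 3^194 ≡ 777; 3^4 ≡ 81 — none is 1, so 3 is a primitive root.
The smallest primitive root modulo 778 is 3.

3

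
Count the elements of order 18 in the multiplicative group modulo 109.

φ(109) = 109 − 1 = 108 = 2^2 · 3^3.
In a cyclic group of order 108, there are φ(d) elements of order d for each divisor d of 108, and zero for non-divisors.
18 = 2 · 3^2 divides 108, and φ(18) = 6.

6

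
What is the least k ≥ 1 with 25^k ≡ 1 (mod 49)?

The order of 25 must divide φ(49) = φ(7^2) = 7·(7−1) = 42 = 2 · 3 · 7.
Divisors of 42: 1, 2, 3, 6, 7, 14, 21, 42.
Compute 25^d (mod 49) for the divisors d until we hit 1:
25^1 ≡ 25 (mod 49)
25^2 ≡ 37 (mod 49)
25^3 ≡ 43 (mod 49)
25^6 ≡ 36 (mod 49)
25^7 ≡ 18 (mod 49)
25^14 ≡ 30 (mod 49)
25^21 ≡ 1 (mod 49) ✓
Hence ord(25) = 21.

21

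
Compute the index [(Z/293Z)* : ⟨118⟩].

1

By Lagrange's theorem, ord_293(118) divides φ(293) = 293 − 1 = 292 = 2^2 · 73.
Divisors of 292: 1, 2, 4, 73, 146, 292.
Test each divisor d:
118^1 ≡ 118 (mod 293)
118^2 ≡ 153 (mod 293)
118^4 ≡ 262 (mod 293)
118^73 ≡ 138 (mod 293)
118^146 ≡ 292 (mod 293)
118^292 ≡ 1 (mod 293) ✓
The order of 118 is 292, so the subgroup it generates has 292 elements.
Index = |(Z/293Z)^×| / |⟨118⟩| = 292 / 292 = 1.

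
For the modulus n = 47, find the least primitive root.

φ(47) = 47 − 1 = 46 = 2 · 23.
g is a primitive root iff g^(46/q) ≢ 1 (mod 47) for each prime q ∈ {2, 23}.
g = 2: 2^23 ≡ 1 — hits 1, so not a primitive root.
g = 3: 3^23 ≡ 1 — hits 1, so not a primitive root.
g = 4: 4^23 ≡ 1 — hits 1, so not a primitive root.
g = 5: 5^23 ≡ 46; 5^2 ≡ 25 — none is 1, so 5 is a primitive root.
So 5 is the smallest generator of (Z/47Z)^×.

5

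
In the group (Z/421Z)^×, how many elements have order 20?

φ(421) = 421 − 1 = 420 = 2^2 · 3 · 5 · 7.
(Z/421Z)^× is cyclic (|G| = 420); a cyclic group of order m has exactly φ(d) elements of each order d | m, and none otherwise.
20 = 2^2 · 5 divides 420, and φ(20) = 8.

8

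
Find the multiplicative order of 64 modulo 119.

4

ord(64) | φ(119) = φ(7·17) = (7−1)·(17−1) = 6·16 = 96 = 2^5 · 3.
Divisors of 96: 1, 2, 3, 4, 6, 8, 12, 16, 24, 32, 48, 96.
Check 64^d mod 119 for each divisor in increasing order:
64^1 ≡ 64 (mod 119)
64^2 ≡ 50 (mod 119)
64^3 ≡ 106 (mod 119)
64^4 ≡ 1 (mod 119) ✓
Therefore the multiplicative order of 64 modulo 119 is 4.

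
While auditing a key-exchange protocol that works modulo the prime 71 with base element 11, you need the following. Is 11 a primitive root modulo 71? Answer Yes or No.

φ(71) = 71 − 1 = 70 = 2 · 5 · 7.
Test 11^(70/q) mod 71 for each prime factor q of 70:
11^35 ≡ 70 (mod 71)  [q = 2: ≢ 1 ✓]
11^14 ≡ 54 (mod 71)  [q = 5: ≢ 1 ✓]
11^10 ≡ 32 (mod 71)  [q = 7: ≢ 1 ✓]
Every test exponent gives a nontrivial residue, hence 11 generates the full group.

Yes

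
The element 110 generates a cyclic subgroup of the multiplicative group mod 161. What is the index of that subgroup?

2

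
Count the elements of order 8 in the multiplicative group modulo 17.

4

φ(17) = 17 − 1 = 16 = 2^4.
(Z/17Z)^× is cyclic (|G| = 16); a cyclic group of order m has exactly φ(d) elements of each order d | m, and none otherwise.
8 = 2^3 divides 16, and φ(8) = 4.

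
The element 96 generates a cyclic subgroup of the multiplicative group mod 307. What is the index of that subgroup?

ord(96) | φ(307) = 307 − 1 = 306 = 2 · 3^2 · 17.
Divisors of 306: 1, 2, 3, 6, 9, 17, 18, 34, 51, 102, 153, 306.
Evaluate successive powers at the divisors of 306:
96^1 ≡ 96 (mod 307)
96^2 ≡ 6 (mod 307)
96^3 ≡ 269 (mod 307)
96^6 ≡ 216 (mod 307)
96^9 ≡ 81 (mod 307)
96^17 ≡ 289 (mod 307)
96^18 ≡ 114 (mod 307)
96^34 ≡ 17 (mod 307)
96^51 ≡ 1 (mod 307) ✓
The order of 96 is 51, so the subgroup it generates has 51 elements.
[(Z/307Z)^× : ⟨96⟩] = 306/51 = 6.

6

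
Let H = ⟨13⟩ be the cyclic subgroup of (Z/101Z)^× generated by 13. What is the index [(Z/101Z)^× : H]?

ord(13) | φ(101) = 101 − 1 = 100 = 2^2 · 5^2.
Divisors of 100: 1, 2, 4, 5, 10, 20, 25, 50, 100.
Test each divisor d:
13^1 ≡ 13 (mod 101)
13^2 ≡ 68 (mod 101)
13^4 ≡ 79 (mod 101)
13^5 ≡ 17 (mod 101)
13^10 ≡ 87 (mod 101)
13^20 ≡ 95 (mod 101)
13^25 ≡ 100 (mod 101)
13^50 ≡ 1 (mod 101) ✓
Thus |⟨13⟩| = ord(13) = 50.
The index is φ(101) / ord(13) = 100 / 50 = 2.

2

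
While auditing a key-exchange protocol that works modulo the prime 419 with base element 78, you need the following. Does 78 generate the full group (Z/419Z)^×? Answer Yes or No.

φ(419) = 419 − 1 = 418 = 2 · 11 · 19.
An element g generates (Z/419Z)^× iff g^(418/q) ≢ 1 (mod 419) for each prime q ∈ {2, 11, 19}.
78^209 ≡ 418 (mod 419)  [q = 2: ≢ 1 ✓]
78^38 ≡ 152 (mod 419)  [q = 11: ≢ 1 ✓]
78^22 ≡ 343 (mod 419)  [q = 19: ≢ 1 ✓]
Every test exponent gives a nontrivial residue, hence 78 generates the full group.

Yes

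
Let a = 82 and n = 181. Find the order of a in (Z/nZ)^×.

The order of 82 must divide φ(181) = 181 − 1 = 180 = 2^2 · 3^2 · 5.
Divisors of 180: 1, 2, 3, 4, 5, 6, 9, 10, 12, 15, 18, 20, 30, 36, 45, 60, 90, 180.
Compute 82^d (mod 181) for the divisors d until we hit 1:
82^1 ≡ 82 (mod 181)
82^2 ≡ 27 (mod 181)
82^3 ≡ 42 (mod 181)
82^4 ≡ 5 (mod 181)
82^5 ≡ 48 (mod 181)
82^6 ≡ 135 (mod 181)
82^9 ≡ 59 (mod 181)
82^10 ≡ 132 (mod 181)
82^12 ≡ 125 (mod 181)
82^15 ≡ 1 (mod 181) ✓
The smallest such exponent is 15, so the order of 82 is 15.

15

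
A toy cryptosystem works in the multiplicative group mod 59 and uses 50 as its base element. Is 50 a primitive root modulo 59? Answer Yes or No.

Yes

φ(59) = 59 − 1 = 58 = 2 · 29.
50 is a primitive root mod 59 iff 50^(φ(59)/q) ≢ 1 for every prime q | φ(59), i.e. q ∈ {2, 29}.
50^29 ≡ 58 (mod 59)  [q = 2: ≢ 1 ✓]
50^2 ≡ 22 (mod 59)  [q = 29: ≢ 1 ✓]
Every test exponent gives a nontrivial residue, hence 50 generates the full group.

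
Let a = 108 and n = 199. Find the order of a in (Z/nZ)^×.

198

By Lagrange's theorem, ord_199(108) divides φ(199) = 199 − 1 = 198 = 2 · 3^2 · 11.
Divisors of 198: 1, 2, 3, 6, 9, 11, 18, 22, 33, 66, 99, 198.
Evaluate successive powers at the divisors of 198:
108^1 ≡ 108
108^2 ≡ 122
108^3 ≡ 42
108^6 ≡ 172
108^9 ≡ 60
108^11 ≡ 156
108^18 ≡ 18
108^22 ≡ 58
108^33 ≡ 93
108^66 ≡ 92
108^99 ≡ 198
108^198 ≡ 1
Therefore the multiplicative order of 108 modulo 199 is 198.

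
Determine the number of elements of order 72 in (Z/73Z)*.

24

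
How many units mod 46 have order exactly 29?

0

φ(46) = φ(2)·φ(23) = 1·22 = 22 = 2 · 11.
Since (Z/46Z)^× is cyclic of order 22, the number of elements of order d is φ(d) when d | 22 and 0 otherwise.
Here 22 is not a multiple of 29, so there are no elements of order 29.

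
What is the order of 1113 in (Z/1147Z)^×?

90

Since 1113 ∈ (Z/1147Z)^×, its order divides φ(1147) = φ(31·37) = (31−1)·(37−1) = 30·36 = 1080 = 2^3 · 3^3 · 5.
Divisors of 1080: 1, 2, 3, 4, 5, 6, 8, 9, 10, 12, 15, 18, 20, 24, 27, 30, 36, 40, 45, 54, 60, 72, 90, 108, 120, 135, 180, 216, 270, 360, 540, 1080.
Evaluate successive powers at the divisors of 1080:
1113^1 ≡ 1113
1113^2 ≡ 9
1113^3 ≡ 841
1113^4 ≡ 81
1113^5 ≡ 687
1113^6 ≡ 729
1113^8 ≡ 826
1113^9 ≡ 591
1113^10 ≡ 552
1113^12 ≡ 380
1113^15 ≡ 714
1113^18 ≡ 593
1113^20 ≡ 749
1113^24 ≡ 1025
1113^27 ≡ 628
1113^30 ≡ 528
1113^36 ≡ 667
1113^40 ≡ 118
1113^45 ≡ 776
1113^54 ≡ 963
1113^60 ≡ 63
1113^72 ≡ 1000
1113^90 ≡ 1
The smallest such exponent is 90, so the order of 1113 is 90.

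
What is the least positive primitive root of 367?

6

φ(367) = 367 − 1 = 366 = 2 · 3 · 61.
Test candidates g = 2, 3, … against the prime factors q ∈ {2, 3, 61} of φ(367): g is a generator iff g^(366/q) ≢ 1 for every such q.
g = 2: 2^183 ≡ 1 — hits 1, so not a primitive root.
g = 3: 3^183 ≡ 366; 3^122 ≡ 1 — hits 1, so not a primitive root.
g = 4: 4^183 ≡ 1 — hits 1, so not a primitive root.
g = 5: 5^183 ≡ 366; 5^122 ≡ 1 — hits 1, so not a primitive root.
g = 6: 6^183 ≡ 366; 6^122 ≡ 283; 6^6 ≡ 47 — none is 1, so 6 is a primitive root.
The smallest primitive root modulo 367 is 6.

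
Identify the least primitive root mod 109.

φ(109) = 109 − 1 = 108 = 2^2 · 3^3.
g is a primitive root iff g^(108/q) ≢ 1 (mod 109) for each prime q ∈ {2, 3}.
g = 2: 2^54 ≡ 108; 2^36 ≡ 1 — hits 1, so not a primitive root.
g = 3: 3^54 ≡ 1 — hits 1, so not a primitive root.
g = 4: 4^54 ≡ 1 — hits 1, so not a primitive root.
g = 5: 5^54 ≡ 1 — hits 1, so not a primitive root.
g = 6: 6^54 ≡ 108; 6^36 ≡ 63 — none is 1, so 6 is a primitive root.
The smallest primitive root modulo 109 is 6.

6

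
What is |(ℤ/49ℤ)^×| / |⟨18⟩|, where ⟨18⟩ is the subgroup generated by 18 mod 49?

The order of 18 must divide φ(49) = φ(7^2) = 7·(7−1) = 42 = 2 · 3 · 7.
Divisors of 42: 1, 2, 3, 6, 7, 14, 21, 42.
Compute 18^d (mod 49) for the divisors d until we hit 1:
18^1 ≡ 18 (mod 49)
18^2 ≡ 30 (mod 49)
18^3 ≡ 1 (mod 49) ✓
Thus |⟨18⟩| = ord(18) = 3.
Index = |(Z/49Z)^×| / |⟨18⟩| = 42 / 3 = 14.

14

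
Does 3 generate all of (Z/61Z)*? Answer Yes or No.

φ(61) = 61 − 1 = 60 = 2^2 · 3 · 5.
An element g generates (Z/61Z)^× iff g^(60/q) ≢ 1 (mod 61) for each prime q ∈ {2, 3, 5}.
3^30 ≡ 1 (mod 61)  [q = 2: ≡ 1 ✗]
3^20 ≡ 1 (mod 61)  [q = 3: ≡ 1 ✗]
3^12 ≡ 9 (mod 61)  [q = 5: ≢ 1 ✓]
The check at q = 2 fails, so 3 generates a proper subgroup.

No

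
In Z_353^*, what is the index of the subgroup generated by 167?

2

By Lagrange's theorem, ord_353(167) divides φ(353) = 353 − 1 = 352 = 2^5 · 11.
Divisors of 352: 1, 2, 4, 8, 11, 16, 22, 32, 44, 88, 176, 352.
Test each divisor d:
167^1 ≡ 167 (mod 353)
167^2 ≡ 2 (mod 353)
167^4 ≡ 4 (mod 353)
167^8 ≡ 16 (mod 353)
167^11 ≡ 49 (mod 353)
167^16 ≡ 256 (mod 353)
167^22 ≡ 283 (mod 353)
167^32 ≡ 231 (mod 353)
167^44 ≡ 311 (mod 353)
167^88 ≡ 352 (mod 353)
167^176 ≡ 1 (mod 353) ✓
The order of 167 is 176, so the subgroup it generates has 176 elements.
The index is φ(353) / ord(167) = 352 / 176 = 2.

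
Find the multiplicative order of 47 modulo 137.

136

Since 47 ∈ (Z/137Z)^×, its order divides φ(137) = 137 − 1 = 136 = 2^3 · 17.
Divisors of 136: 1, 2, 4, 8, 17, 34, 68, 136.
Check 47^d mod 137 for each divisor in increasing order:
47^1 ≡ 47 (mod 137)
47^2 ≡ 17 (mod 137)
47^4 ≡ 15 (mod 137)
47^8 ≡ 88 (mod 137)
47^17 ≡ 96 (mod 137)
47^34 ≡ 37 (mod 137)
47^68 ≡ 136 (mod 137)
47^136 ≡ 1 (mod 137) ✓
The smallest such exponent is 136, so the order of 47 is 136.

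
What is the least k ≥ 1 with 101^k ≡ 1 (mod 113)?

Since 101 ∈ (Z/113Z)^×, its order divides φ(113) = 113 − 1 = 112 = 2^4 · 7.
Divisors of 112: 1, 2, 4, 7, 8, 14, 16, 28, 56, 112.
Check 101^d mod 113 for each divisor in increasing order:
101^1 ≡ 101 (mod 113)
101^2 ≡ 31 (mod 113)
101^4 ≡ 57 (mod 113)
101^7 ≡ 40 (mod 113)
101^8 ≡ 85 (mod 113)
101^14 ≡ 18 (mod 113)
101^16 ≡ 106 (mod 113)
101^28 ≡ 98 (mod 113)
101^56 ≡ 112 (mod 113)
101^112 ≡ 1 (mod 113) ✓
Hence ord(101) = 112.

112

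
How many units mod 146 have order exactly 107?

φ(146) = φ(2)·φ(73) = 1·72 = 72 = 2^3 · 3^2.
In a cyclic group of order 72, there are φ(d) elements of order d for each divisor d of 72, and zero for non-divisors.
Here 72 is not a multiple of 107, so there are no elements of order 107.

0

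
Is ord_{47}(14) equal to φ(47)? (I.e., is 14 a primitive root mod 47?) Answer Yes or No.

No

φ(47) = 47 − 1 = 46 = 2 · 23.
It suffices to check that the order of 14 is not a proper divisor of 46: compute 14^(46/q) for q ∈ {2, 23}.
14^23 ≡ 1 (mod 47)  [q = 2: ≡ 1 ✗]
14^2 ≡ 8 (mod 47)  [q = 23: ≢ 1 ✓]
The check at q = 2 fails, so 14 generates a proper subgroup.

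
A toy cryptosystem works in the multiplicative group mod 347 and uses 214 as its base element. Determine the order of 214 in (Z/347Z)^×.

346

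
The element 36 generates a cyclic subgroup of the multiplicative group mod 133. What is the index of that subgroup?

ord(36) | φ(133) = φ(7·19) = (7−1)·(19−1) = 6·18 = 108 = 2^2 · 3^3.
Divisors of 108: 1, 2, 3, 4, 6, 9, 12, 18, 27, 36, 54, 108.
Evaluate successive powers at the divisors of 108:
36^1 ≡ 36
36^2 ≡ 99
36^3 ≡ 106
36^4 ≡ 92
36^6 ≡ 64
36^9 ≡ 1
So ord_133(36) = 9, hence |⟨36⟩| = 9.
The index is φ(133) / ord(36) = 108 / 9 = 12.

12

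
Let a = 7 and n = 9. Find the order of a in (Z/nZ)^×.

3

By Lagrange's theorem, ord_9(7) divides φ(9) = φ(3^2) = 3·(3−1) = 6 = 2 · 3.
Divisors of 6: 1, 2, 3, 6.
Evaluate successive powers at the divisors of 6:
7^1 ≡ 7 (mod 9)
7^2 ≡ 4 (mod 9)
7^3 ≡ 1 (mod 9) ✓
So ord_9(7) = 3.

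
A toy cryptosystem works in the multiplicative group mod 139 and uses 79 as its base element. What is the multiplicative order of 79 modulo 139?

23

Since 79 ∈ (Z/139Z)^×, its order divides φ(139) = 139 − 1 = 138 = 2 · 3 · 23.
Divisors of 138: 1, 2, 3, 6, 23, 46, 69, 138.
Evaluate successive powers at the divisors of 138:
79^1 ≡ 79 (mod 139)
79^2 ≡ 125 (mod 139)
79^3 ≡ 6 (mod 139)
79^6 ≡ 36 (mod 139)
79^23 ≡ 1 (mod 139) ✓
Hence ord(79) = 23.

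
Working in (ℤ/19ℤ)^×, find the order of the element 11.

The order of 11 must divide φ(19) = 19 − 1 = 18 = 2 · 3^2.
Divisors of 18: 1, 2, 3, 6, 9, 18.
Test each divisor d:
11^1 ≡ 11 (mod 19)
11^2 ≡ 7 (mod 19)
11^3 ≡ 1 (mod 19) ✓
Hence ord(11) = 3.

3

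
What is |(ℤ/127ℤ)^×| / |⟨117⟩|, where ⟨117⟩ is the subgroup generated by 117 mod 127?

By Lagrange's theorem, ord_127(117) divides φ(127) = 127 − 1 = 126 = 2 · 3^2 · 7.
Divisors of 126: 1, 2, 3, 6, 7, 9, 14, 18, 21, 42, 63, 126.
Compute 117^d (mod 127) for the divisors d until we hit 1:
117^1 ≡ 117 (mod 127)
117^2 ≡ 100 (mod 127)
117^3 ≡ 16 (mod 127)
117^6 ≡ 2 (mod 127)
117^7 ≡ 107 (mod 127)
117^9 ≡ 32 (mod 127)
117^14 ≡ 19 (mod 127)
117^18 ≡ 8 (mod 127)
117^21 ≡ 1 (mod 127) ✓
The order of 117 is 21, so the subgroup it generates has 21 elements.
[(Z/127Z)^× : ⟨117⟩] = 126/21 = 6.

6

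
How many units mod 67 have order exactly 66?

20

φ(67) = 67 − 1 = 66 = 2 · 3 · 11.
In a cyclic group of order 66, there are φ(d) elements of order d for each divisor d of 66, and zero for non-divisors.
66 = 2 · 3 · 11 divides 66, and φ(66) = 20.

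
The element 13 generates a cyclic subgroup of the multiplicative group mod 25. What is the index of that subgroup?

1

ord(13) | φ(25) = φ(5^2) = 5·(5−1) = 20 = 2^2 · 5.
Divisors of 20: 1, 2, 4, 5, 10, 20.
Check 13^d mod 25 for each divisor in increasing order:
13^1 ≡ 13
13^2 ≡ 19
13^4 ≡ 11
13^5 ≡ 18
13^10 ≡ 24
13^20 ≡ 1
Thus |⟨13⟩| = ord(13) = 20.
[(Z/25Z)^× : ⟨13⟩] = 20/20 = 1.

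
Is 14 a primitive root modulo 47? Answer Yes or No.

No

φ(47) = 47 − 1 = 46 = 2 · 23.
Test 14^(46/q) mod 47 for each prime factor q of 46:
14^23 ≡ 1 (mod 47)  [q = 2: ≡ 1 ✗]
14^2 ≡ 8 (mod 47)  [q = 23: ≢ 1 ✓]
Since 14^23 ≡ 1, the order of 14 divides 23 < 46, so 14 is not a primitive root.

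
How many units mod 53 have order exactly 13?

12

φ(53) = 53 − 1 = 52 = 2^2 · 13.
In a cyclic group of order 52, there are φ(d) elements of order d for each divisor d of 52, and zero for non-divisors.
13 | 52, and φ(13) = 13 − 1 = 12.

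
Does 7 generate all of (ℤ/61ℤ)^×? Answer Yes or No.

φ(61) = 61 − 1 = 60 = 2^2 · 3 · 5.
7 is a primitive root mod 61 iff 7^(φ(61)/q) ≢ 1 for every prime q | φ(61), i.e. q ∈ {2, 3, 5}.
7^30 ≡ 60 (mod 61)  [q = 2: ≢ 1 ✓]
7^20 ≡ 47 (mod 61)  [q = 3: ≢ 1 ✓]
7^12 ≡ 34 (mod 61)  [q = 5: ≢ 1 ✓]
All checks pass, so 7 has order 60 and is a primitive root modulo 61.

Yes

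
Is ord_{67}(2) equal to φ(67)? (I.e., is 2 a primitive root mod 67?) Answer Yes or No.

Yes

φ(67) = 67 − 1 = 66 = 2 · 3 · 11.
It suffices to check that the order of 2 is not a proper divisor of 66: compute 2^(66/q) for q ∈ {2, 3, 11}.
2^33 ≡ 66 (mod 67)  [q = 2: ≢ 1 ✓]
2^22 ≡ 37 (mod 67)  [q = 3: ≢ 1 ✓]
2^6 ≡ 64 (mod 67)  [q = 11: ≢ 1 ✓]
None equal 1, so ord_67(2) = 66: 2 is a primitive root.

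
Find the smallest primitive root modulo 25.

2

φ(25) = φ(5^2) = 5·(5−1) = 20 = 2^2 · 5.
g is a primitive root iff g^(20/q) ≢ 1 (mod 25) for each prime q ∈ {2, 5}.
g = 2: 2^10 ≡ 24; 2^4 ≡ 16 — none is 1, so 2 is a primitive root.
The smallest primitive root modulo 25 is 2.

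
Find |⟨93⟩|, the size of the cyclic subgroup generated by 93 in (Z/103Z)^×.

17

Since 93 ∈ (Z/103Z)^×, its order divides φ(103) = 103 − 1 = 102 = 2 · 3 · 17.
Divisors of 102: 1, 2, 3, 6, 17, 34, 51, 102.
Test each divisor d:
93^1 ≡ 93 (mod 103)
93^2 ≡ 100 (mod 103)
93^3 ≡ 30 (mod 103)
93^6 ≡ 76 (mod 103)
93^17 ≡ 1 (mod 103) ✓
The smallest such exponent is 17, so the order of 93 is 17.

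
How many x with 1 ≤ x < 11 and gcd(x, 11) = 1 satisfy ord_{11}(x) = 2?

1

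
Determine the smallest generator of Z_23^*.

5

φ(23) = 23 − 1 = 22 = 2 · 11.
Test candidates g = 2, 3, … against the prime factors q ∈ {2, 11} of φ(23): g is a generator iff g^(22/q) ≢ 1 for every such q.
g = 2: 2^11 ≡ 1 — hits 1, so not a primitive root.
g = 3: 3^11 ≡ 1 — hits 1, so not a primitive root.
g = 4: 4^11 ≡ 1 — hits 1, so not a primitive root.
g = 5: 5^11 ≡ 22; 5^2 ≡ 2 — none is 1, so 5 is a primitive root.
The smallest primitive root modulo 23 is 5.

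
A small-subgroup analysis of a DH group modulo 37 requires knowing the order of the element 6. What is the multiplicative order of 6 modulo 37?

4

ord(6) | φ(37) = 37 − 1 = 36 = 2^2 · 3^2.
Divisors of 36: 1, 2, 3, 4, 6, 9, 12, 18, 36.
Check 6^d mod 37 for each divisor in increasing order:
6^1 ≡ 6
6^2 ≡ 36
6^3 ≡ 31
6^4 ≡ 1
Hence ord(6) = 4.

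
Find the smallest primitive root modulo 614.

φ(614) = φ(2)·φ(307) = 1·306 = 306 = 2 · 3^2 · 17.
Test candidates g = 2, 3, … against the prime factors q ∈ {2, 3, 17} of φ(614): g is a generator iff g^(306/q) ≢ 1 for every such q.
g = 2: gcd(2, 614) = 2 > 1, not a unit — skip.
g = 3: 3^153 ≡ 613; 3^102 ≡ 1 — hits 1, so not a primitive root.
g = 4: gcd(4, 614) = 2 > 1, not a unit — skip.
g = 5: 5^153 ≡ 613; 5^102 ≡ 289; 5^18 ≡ 81 — none is 1, so 5 is a primitive root.
So 5 is the smallest generator of (Z/614Z)^×.

5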